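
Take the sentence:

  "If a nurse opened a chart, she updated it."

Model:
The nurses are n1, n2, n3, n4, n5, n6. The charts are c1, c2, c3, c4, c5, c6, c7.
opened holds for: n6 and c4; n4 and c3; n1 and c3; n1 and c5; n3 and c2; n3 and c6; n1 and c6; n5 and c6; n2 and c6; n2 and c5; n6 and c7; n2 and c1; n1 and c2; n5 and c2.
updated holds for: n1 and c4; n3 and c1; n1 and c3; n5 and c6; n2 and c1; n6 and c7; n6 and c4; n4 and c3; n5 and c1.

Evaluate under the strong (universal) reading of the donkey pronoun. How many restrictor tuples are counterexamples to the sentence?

8

"it" takes "a chart" as antecedent — a donkey pronoun bound across the clause boundary.
Strong reading: for every (n,c) with opened(n,c), updated(n,c).
Restrictor pairs: (n1,c2) ✗  (n1,c3) ✓  (n1,c5) ✗  (n1,c6) ✗  (n2,c1) ✓  (n2,c5) ✗  (n2,c6) ✗  (n3,c2) ✗  (n3,c6) ✗  (n4,c3) ✓  (n5,c2) ✗  (n5,c6) ✓  (n6,c4) ✓  (n6,c7) ✓
Counterexamples (restrictor pairs failing the scope): 8.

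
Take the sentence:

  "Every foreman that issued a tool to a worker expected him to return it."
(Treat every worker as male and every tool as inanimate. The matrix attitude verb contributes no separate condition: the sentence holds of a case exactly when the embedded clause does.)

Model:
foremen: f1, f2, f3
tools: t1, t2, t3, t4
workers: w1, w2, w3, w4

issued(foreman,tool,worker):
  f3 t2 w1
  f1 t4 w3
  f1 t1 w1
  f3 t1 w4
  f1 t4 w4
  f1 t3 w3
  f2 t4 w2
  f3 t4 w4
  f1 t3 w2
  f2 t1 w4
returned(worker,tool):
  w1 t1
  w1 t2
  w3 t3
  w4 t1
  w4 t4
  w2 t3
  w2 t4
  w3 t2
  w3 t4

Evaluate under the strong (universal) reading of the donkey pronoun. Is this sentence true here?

True

"him" takes "a worker" as antecedent and "it" takes "a tool"; both are donkey pronouns co-varying with the restrictor.
Strong reading: for every (f,t,w) with issued(f,t,w), returned(w,t).
Restrictor triples: (f1,t1,w1)→returned(w1,t1) ✓  (f1,t3,w2)→returned(w2,t3) ✓  (f1,t3,w3)→returned(w3,t3) ✓  (f1,t4,w3)→returned(w3,t4) ✓  (f1,t4,w4)→returned(w4,t4) ✓  (f2,t1,w4)→returned(w4,t1) ✓  (f2,t4,w2)→returned(w2,t4) ✓  (f3,t1,w4)→returned(w4,t1) ✓  (f3,t2,w1)→returned(w1,t2) ✓  (f3,t4,w4)→returned(w4,t4) ✓
Every restrictor triple satisfies the scope.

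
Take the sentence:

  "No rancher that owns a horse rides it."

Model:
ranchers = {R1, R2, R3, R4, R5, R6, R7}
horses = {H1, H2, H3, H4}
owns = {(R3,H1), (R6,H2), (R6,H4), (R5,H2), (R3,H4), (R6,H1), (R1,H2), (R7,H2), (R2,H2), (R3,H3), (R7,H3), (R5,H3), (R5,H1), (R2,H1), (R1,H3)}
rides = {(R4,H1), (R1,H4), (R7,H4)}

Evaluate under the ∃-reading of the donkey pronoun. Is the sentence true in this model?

True

"it" takes "a horse" as antecedent — a donkey pronoun bound across the clause boundary.
Truth condition: for no (r,h) with owns(r,h) does rides(r,h) hold.
Restrictor pairs — does the scope hold? (R1,H2):fails  (R1,H3):fails  (R2,H1):fails  (R2,H2):fails  (R3,H1):fails  (R3,H3):fails  (R3,H4):fails  (R5,H1):fails  (R5,H2):fails  (R5,H3):fails  (R6,H1):fails  (R6,H2):fails  (R6,H4):fails  (R7,H2):fails  (R7,H3):fails
Scope holds for no restrictor pair, so the sentence is true.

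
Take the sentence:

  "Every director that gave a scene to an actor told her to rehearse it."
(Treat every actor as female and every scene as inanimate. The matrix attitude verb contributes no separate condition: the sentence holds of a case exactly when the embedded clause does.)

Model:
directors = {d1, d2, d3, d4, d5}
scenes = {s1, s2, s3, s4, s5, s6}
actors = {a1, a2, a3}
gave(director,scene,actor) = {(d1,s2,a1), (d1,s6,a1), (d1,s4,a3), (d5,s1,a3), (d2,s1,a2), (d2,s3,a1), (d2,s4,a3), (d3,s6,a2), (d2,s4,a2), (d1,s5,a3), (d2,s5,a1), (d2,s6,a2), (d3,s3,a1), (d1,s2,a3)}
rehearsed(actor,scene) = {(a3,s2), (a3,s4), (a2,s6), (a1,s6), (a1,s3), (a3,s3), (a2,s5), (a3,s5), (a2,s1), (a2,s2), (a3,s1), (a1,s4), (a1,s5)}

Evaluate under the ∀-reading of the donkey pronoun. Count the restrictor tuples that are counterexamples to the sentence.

"her" takes "an actor" as antecedent and "it" takes "a scene"; both are donkey pronouns co-varying with the restrictor.
Strong reading: for every (d,s,a) with gave(d,s,a), rehearsed(a,s).
Restrictor triples: (d1,s2,a1)→rehearsed(a1,s2) ✗  (d1,s2,a3)→rehearsed(a3,s2) ✓  (d1,s4,a3)→rehearsed(a3,s4) ✓  (d1,s5,a3)→rehearsed(a3,s5) ✓  (d1,s6,a1)→rehearsed(a1,s6) ✓  (d2,s1,a2)→rehearsed(a2,s1) ✓  (d2,s3,a1)→rehearsed(a1,s3) ✓  (d2,s4,a2)→rehearsed(a2,s4) ✗  (d2,s4,a3)→rehearsed(a3,s4) ✓  (d2,s5,a1)→rehearsed(a1,s5) ✓  (d2,s6,a2)→rehearsed(a2,s6) ✓  (d3,s3,a1)→rehearsed(a1,s3) ✓  (d3,s6,a2)→rehearsed(a2,s6) ✓  (d5,s1,a3)→rehearsed(a3,s1) ✓
Counterexamples (restrictor triples failing the scope): 2.

2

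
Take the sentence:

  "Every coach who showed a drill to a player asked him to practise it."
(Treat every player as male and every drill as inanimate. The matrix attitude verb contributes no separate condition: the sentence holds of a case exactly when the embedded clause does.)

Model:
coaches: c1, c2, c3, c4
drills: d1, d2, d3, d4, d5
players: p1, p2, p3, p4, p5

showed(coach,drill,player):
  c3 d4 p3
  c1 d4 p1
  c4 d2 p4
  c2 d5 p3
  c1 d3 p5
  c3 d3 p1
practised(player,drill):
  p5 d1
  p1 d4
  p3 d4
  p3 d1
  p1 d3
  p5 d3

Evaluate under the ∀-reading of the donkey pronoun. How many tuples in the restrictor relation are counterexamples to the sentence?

"him" takes "a player" as antecedent and "it" takes "a drill"; both are donkey pronouns co-varying with the restrictor.
Strong reading: for every (c,d,p) with showed(c,d,p), practised(p,d).
Restrictor triples: (c1,d3,p5)→practised(p5,d3) ✓  (c1,d4,p1)→practised(p1,d4) ✓  (c2,d5,p3)→practised(p3,d5) ✗  (c3,d3,p1)→practised(p1,d3) ✓  (c3,d4,p3)→practised(p3,d4) ✓  (c4,d2,p4)→practised(p4,d2) ✗
Counterexamples (restrictor triples failing the scope): 2.

2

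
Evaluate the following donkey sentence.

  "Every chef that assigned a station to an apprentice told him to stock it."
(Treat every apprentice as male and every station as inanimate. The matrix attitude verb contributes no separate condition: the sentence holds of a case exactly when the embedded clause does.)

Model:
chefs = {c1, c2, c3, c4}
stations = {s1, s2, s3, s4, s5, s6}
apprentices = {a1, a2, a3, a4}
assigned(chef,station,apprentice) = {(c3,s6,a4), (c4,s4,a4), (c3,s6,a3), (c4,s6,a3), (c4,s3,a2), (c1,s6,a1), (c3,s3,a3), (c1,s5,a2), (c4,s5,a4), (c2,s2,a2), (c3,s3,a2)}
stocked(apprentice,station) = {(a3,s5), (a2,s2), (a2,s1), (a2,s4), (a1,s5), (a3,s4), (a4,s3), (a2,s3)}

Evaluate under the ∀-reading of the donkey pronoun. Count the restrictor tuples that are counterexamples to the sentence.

8

"him" takes "an apprentice" as antecedent and "it" takes "a station"; both are donkey pronouns co-varying with the restrictor.
Strong reading: for every (c,s,a) with assigned(c,s,a), stocked(a,s).
Restrictor triples: (c1,s5,a2)→stocked(a2,s5) ✗  (c1,s6,a1)→stocked(a1,s6) ✗  (c2,s2,a2)→stocked(a2,s2) ✓  (c3,s3,a2)→stocked(a2,s3) ✓  (c3,s3,a3)→stocked(a3,s3) ✗  (c3,s6,a3)→stocked(a3,s6) ✗  (c3,s6,a4)→stocked(a4,s6) ✗  (c4,s3,a2)→stocked(a2,s3) ✓  (c4,s4,a4)→stocked(a4,s4) ✗  (c4,s5,a4)→stocked(a4,s5) ✗  (c4,s6,a3)→stocked(a3,s6) ✗
Counterexamples (restrictor triples failing the scope): 8.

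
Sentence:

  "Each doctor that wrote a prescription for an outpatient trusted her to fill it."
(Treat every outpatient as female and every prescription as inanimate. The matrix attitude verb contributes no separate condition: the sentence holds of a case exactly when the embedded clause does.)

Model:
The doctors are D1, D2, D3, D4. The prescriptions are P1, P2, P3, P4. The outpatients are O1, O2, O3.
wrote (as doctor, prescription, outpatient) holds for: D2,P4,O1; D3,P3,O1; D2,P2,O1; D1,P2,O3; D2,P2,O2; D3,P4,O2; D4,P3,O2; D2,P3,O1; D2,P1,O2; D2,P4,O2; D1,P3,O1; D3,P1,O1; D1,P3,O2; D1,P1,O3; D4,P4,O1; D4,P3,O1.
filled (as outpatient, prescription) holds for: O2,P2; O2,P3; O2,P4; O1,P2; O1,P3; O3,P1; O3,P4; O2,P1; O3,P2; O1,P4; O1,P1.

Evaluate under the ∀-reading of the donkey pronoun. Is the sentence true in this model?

"her" takes "an outpatient" as antecedent and "it" takes "a prescription"; both are donkey pronouns co-varying with the restrictor.
Strong reading: for every (d,p,o) with wrote(d,p,o), filled(o,p).
Restrictor triples: (D1,P1,O3)→filled(O3,P1) ✓  (D1,P2,O3)→filled(O3,P2) ✓  (D1,P3,O1)→filled(O1,P3) ✓  (D1,P3,O2)→filled(O2,P3) ✓  (D2,P1,O2)→filled(O2,P1) ✓  (D2,P2,O1)→filled(O1,P2) ✓  (D2,P2,O2)→filled(O2,P2) ✓  (D2,P3,O1)→filled(O1,P3) ✓  (D2,P4,O1)→filled(O1,P4) ✓  (D2,P4,O2)→filled(O2,P4) ✓  (D3,P1,O1)→filled(O1,P1) ✓  (D3,P3,O1)→filled(O1,P3) ✓  (D3,P4,O2)→filled(O2,P4) ✓  (D4,P3,O1)→filled(O1,P3) ✓  (D4,P3,O2)→filled(O2,P3) ✓  (D4,P4,O1)→filled(O1,P4) ✓
Every restrictor triple satisfies the scope.

True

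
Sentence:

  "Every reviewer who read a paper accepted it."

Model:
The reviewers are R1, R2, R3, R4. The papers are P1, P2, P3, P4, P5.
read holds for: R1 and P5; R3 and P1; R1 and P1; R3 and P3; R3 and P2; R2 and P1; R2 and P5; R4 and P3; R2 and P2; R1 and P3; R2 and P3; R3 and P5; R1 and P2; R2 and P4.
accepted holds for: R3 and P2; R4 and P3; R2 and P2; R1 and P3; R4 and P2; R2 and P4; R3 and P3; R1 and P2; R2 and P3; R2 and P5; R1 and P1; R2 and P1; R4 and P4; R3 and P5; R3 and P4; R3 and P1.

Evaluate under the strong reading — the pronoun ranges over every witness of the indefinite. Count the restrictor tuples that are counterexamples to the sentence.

"it" takes "a paper" as antecedent — a donkey pronoun bound across the clause boundary.
Strong reading: for every (r,p) with read(r,p), accepted(r,p).
Restrictor pairs: (R1,P1) ✓  (R1,P2) ✓  (R1,P3) ✓  (R1,P5) ✗  (R2,P1) ✓  (R2,P2) ✓  (R2,P3) ✓  (R2,P4) ✓  (R2,P5) ✓  (R3,P1) ✓  (R3,P2) ✓  (R3,P3) ✓  (R3,P5) ✓  (R4,P3) ✓
Counterexamples (restrictor pairs failing the scope): 1.

1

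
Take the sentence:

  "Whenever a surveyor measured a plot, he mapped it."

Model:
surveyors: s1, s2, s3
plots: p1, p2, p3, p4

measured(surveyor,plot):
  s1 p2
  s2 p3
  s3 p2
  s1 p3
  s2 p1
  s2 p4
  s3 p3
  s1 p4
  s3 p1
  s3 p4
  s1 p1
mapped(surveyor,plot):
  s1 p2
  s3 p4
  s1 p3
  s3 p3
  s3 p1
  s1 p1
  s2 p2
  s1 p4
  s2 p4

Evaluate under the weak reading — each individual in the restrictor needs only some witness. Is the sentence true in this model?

"it" takes "a plot" as antecedent — a donkey pronoun bound across the clause boundary.
Weak reading: every surveyor s with some measured-plot has at least one measured-plot p such that mapped(s,p).
Per surveyor: s1:✓  s2:✓  s3:✓
Every surveyor in the restrictor has a witness.

True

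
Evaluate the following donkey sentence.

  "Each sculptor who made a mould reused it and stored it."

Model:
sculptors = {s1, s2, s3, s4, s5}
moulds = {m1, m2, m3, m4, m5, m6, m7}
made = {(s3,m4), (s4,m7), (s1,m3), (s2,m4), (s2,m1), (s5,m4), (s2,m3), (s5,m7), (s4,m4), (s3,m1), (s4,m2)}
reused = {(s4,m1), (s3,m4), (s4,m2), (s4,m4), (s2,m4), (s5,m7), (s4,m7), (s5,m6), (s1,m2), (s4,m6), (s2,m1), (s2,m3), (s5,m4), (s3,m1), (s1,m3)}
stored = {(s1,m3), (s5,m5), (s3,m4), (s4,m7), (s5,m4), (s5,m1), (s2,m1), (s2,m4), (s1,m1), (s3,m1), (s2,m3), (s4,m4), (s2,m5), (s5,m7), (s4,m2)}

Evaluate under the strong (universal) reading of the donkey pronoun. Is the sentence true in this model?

True

"it" takes "a mould" as antecedent — a donkey pronoun bound across the clause boundary.
Strong reading: for every (s,m) with made(s,m), reused(s,m) ∧ stored(s,m).
Restrictor pairs: (s1,m3) ✓  (s2,m1) ✓  (s2,m3) ✓  (s2,m4) ✓  (s3,m1) ✓  (s3,m4) ✓  (s4,m2) ✓  (s4,m4) ✓  (s4,m7) ✓  (s5,m4) ✓  (s5,m7) ✓
Every restrictor pair satisfies the scope.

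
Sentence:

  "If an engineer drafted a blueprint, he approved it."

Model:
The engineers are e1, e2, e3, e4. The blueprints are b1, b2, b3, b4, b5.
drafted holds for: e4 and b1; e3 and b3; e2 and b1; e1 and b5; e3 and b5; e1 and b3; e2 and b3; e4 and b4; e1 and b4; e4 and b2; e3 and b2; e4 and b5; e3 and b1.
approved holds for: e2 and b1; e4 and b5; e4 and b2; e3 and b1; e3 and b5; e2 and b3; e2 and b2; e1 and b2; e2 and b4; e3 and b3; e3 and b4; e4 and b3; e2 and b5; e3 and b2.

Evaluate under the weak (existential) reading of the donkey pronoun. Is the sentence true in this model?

"it" takes "a blueprint" as antecedent — a donkey pronoun bound across the clause boundary.
Weak reading: every engineer e with some drafted-blueprint has at least one drafted-blueprint b such that approved(e,b).
Per engineer: e1:✗  e2:✓  e3:✓  e4:✓
e1 has no witness among its drafted-blueprints.

False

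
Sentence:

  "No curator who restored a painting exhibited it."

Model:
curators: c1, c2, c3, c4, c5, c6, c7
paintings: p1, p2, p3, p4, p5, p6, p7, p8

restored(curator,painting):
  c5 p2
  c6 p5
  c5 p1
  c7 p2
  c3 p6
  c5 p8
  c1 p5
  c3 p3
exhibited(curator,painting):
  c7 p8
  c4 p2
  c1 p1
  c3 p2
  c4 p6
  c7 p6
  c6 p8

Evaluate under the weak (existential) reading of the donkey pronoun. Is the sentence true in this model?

True

"it" takes "a painting" as antecedent — a donkey pronoun bound across the clause boundary.
Truth condition: for no (c,p) with restored(c,p) does exhibited(c,p) hold.
Restrictor pairs — does the scope hold? (c1,p5):fails  (c3,p3):fails  (c3,p6):fails  (c5,p1):fails  (c5,p2):fails  (c5,p8):fails  (c6,p5):fails  (c7,p2):fails
Scope holds for no restrictor pair, so the sentence is true.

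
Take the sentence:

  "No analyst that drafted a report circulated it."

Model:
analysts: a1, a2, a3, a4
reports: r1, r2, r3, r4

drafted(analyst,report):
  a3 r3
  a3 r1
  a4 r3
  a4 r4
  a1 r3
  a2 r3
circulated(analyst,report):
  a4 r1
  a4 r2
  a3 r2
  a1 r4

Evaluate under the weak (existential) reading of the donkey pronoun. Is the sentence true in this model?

True

"it" takes "a report" as antecedent — a donkey pronoun bound across the clause boundary.
Truth condition: for no (a,r) with drafted(a,r) does circulated(a,r) hold.
Restrictor pairs — does the scope hold? (a1,r3):fails  (a2,r3):fails  (a3,r1):fails  (a3,r3):fails  (a4,r3):fails  (a4,r4):fails
Scope holds for no restrictor pair, so the sentence is true.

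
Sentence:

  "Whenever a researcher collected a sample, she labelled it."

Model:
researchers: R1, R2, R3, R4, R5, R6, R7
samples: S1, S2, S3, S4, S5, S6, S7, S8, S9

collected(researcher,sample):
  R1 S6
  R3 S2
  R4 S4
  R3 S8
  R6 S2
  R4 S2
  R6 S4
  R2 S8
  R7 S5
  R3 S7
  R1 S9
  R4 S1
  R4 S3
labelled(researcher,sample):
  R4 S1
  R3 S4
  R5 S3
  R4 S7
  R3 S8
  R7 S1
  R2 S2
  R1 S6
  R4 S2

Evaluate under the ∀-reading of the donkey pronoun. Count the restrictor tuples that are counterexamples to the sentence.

"it" takes "a sample" as antecedent — a donkey pronoun bound across the clause boundary.
Strong reading: for every (r,s) with collected(r,s), labelled(r,s).
Restrictor pairs: (R1,S6) ✓  (R1,S9) ✗  (R2,S8) ✗  (R3,S2) ✗  (R3,S7) ✗  (R3,S8) ✓  (R4,S1) ✓  (R4,S2) ✓  (R4,S3) ✗  (R4,S4) ✗  (R6,S2) ✗  (R6,S4) ✗  (R7,S5) ✗
Counterexamples (restrictor pairs failing the scope): 9.

9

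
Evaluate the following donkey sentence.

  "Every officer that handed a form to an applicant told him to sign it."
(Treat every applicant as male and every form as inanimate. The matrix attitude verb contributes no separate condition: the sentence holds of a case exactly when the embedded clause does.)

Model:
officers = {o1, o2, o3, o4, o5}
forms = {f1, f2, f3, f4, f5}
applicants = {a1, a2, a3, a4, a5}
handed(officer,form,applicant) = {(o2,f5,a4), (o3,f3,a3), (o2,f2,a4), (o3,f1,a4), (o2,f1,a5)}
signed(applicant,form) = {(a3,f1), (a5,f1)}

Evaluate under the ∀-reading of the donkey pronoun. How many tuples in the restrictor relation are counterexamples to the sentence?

4

"him" takes "an applicant" as antecedent and "it" takes "a form"; both are donkey pronouns co-varying with the restrictor.
Strong reading: for every (o,f,a) with handed(o,f,a), signed(a,f).
Restrictor triples: (o2,f1,a5)→signed(a5,f1) ✓  (o2,f2,a4)→signed(a4,f2) ✗  (o2,f5,a4)→signed(a4,f5) ✗  (o3,f1,a4)→signed(a4,f1) ✗  (o3,f3,a3)→signed(a3,f3) ✗
Counterexamples (restrictor triples failing the scope): 4.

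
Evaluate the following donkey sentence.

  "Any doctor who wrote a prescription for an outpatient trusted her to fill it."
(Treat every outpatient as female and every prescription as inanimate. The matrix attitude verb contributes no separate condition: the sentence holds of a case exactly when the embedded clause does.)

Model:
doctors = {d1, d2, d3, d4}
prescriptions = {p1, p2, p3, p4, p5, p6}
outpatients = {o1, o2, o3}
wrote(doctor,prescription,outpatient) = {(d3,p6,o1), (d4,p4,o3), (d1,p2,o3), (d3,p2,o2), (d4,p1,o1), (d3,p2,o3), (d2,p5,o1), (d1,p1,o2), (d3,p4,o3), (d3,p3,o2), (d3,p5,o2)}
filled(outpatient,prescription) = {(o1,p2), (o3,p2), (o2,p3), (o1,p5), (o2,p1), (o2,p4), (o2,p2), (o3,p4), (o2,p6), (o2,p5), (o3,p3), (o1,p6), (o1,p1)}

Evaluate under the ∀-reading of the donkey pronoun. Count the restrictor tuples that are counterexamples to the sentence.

"her" takes "an outpatient" as antecedent and "it" takes "a prescription"; both are donkey pronouns co-varying with the restrictor.
Strong reading: for every (d,p,o) with wrote(d,p,o), filled(o,p).
Restrictor triples: (d1,p1,o2)→filled(o2,p1) ✓  (d1,p2,o3)→filled(o3,p2) ✓  (d2,p5,o1)→filled(o1,p5) ✓  (d3,p2,o2)→filled(o2,p2) ✓  (d3,p2,o3)→filled(o3,p2) ✓  (d3,p3,o2)→filled(o2,p3) ✓  (d3,p4,o3)→filled(o3,p4) ✓  (d3,p5,o2)→filled(o2,p5) ✓  (d3,p6,o1)→filled(o1,p6) ✓  (d4,p1,o1)→filled(o1,p1) ✓  (d4,p4,o3)→filled(o3,p4) ✓
Counterexamples (restrictor triples failing the scope): 0.

0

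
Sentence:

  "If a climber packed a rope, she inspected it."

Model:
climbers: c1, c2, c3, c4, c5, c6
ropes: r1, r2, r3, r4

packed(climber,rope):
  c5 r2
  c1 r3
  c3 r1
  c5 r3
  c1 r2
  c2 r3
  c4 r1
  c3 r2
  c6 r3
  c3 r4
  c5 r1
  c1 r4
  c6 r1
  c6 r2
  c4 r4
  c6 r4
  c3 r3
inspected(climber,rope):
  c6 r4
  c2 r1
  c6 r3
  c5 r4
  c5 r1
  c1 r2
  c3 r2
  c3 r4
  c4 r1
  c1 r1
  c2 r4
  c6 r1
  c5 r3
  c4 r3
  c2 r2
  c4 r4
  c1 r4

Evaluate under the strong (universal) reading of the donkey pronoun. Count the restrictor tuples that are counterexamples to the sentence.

6

"it" takes "a rope" as antecedent — a donkey pronoun bound across the clause boundary.
Strong reading: for every (c,r) with packed(c,r), inspected(c,r).
Restrictor pairs: (c1,r2) ✓  (c1,r3) ✗  (c1,r4) ✓  (c2,r3) ✗  (c3,r1) ✗  (c3,r2) ✓  (c3,r3) ✗  (c3,r4) ✓  (c4,r1) ✓  (c4,r4) ✓  (c5,r1) ✓  (c5,r2) ✗  (c5,r3) ✓  (c6,r1) ✓  (c6,r2) ✗  (c6,r3) ✓  (c6,r4) ✓
Counterexamples (restrictor pairs failing the scope): 6.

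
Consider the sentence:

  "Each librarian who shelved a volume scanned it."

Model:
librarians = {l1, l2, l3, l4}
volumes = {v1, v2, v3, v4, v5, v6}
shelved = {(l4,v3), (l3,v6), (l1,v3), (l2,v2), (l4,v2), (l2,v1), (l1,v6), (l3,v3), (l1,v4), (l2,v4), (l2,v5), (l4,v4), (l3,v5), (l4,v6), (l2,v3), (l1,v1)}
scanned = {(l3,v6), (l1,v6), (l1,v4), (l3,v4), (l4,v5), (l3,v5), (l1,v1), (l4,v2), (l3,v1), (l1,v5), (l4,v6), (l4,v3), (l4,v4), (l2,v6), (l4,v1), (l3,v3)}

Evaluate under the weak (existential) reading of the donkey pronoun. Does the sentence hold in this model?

"it" takes "a volume" as antecedent — a donkey pronoun bound across the clause boundary.
Weak reading: every librarian l with some shelved-volume has at least one shelved-volume v such that scanned(l,v).
Per librarian: l1:✓  l2:✗  l3:✓  l4:✓
l2 has no witness among its shelved-volumes.

False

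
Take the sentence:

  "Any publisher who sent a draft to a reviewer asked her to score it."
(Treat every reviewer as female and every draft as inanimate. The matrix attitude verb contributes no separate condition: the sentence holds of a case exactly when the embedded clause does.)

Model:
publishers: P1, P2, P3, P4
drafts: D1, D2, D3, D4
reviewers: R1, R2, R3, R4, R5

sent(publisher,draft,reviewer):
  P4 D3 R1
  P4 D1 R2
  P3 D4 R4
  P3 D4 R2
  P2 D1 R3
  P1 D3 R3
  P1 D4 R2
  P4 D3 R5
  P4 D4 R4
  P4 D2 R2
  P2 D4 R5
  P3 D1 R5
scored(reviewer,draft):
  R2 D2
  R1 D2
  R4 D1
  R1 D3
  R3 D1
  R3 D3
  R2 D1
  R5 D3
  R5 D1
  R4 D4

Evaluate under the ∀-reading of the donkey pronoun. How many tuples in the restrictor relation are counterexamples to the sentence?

"her" takes "a reviewer" as antecedent and "it" takes "a draft"; both are donkey pronouns co-varying with the restrictor.
Strong reading: for every (p,d,r) with sent(p,d,r), scored(r,d).
Restrictor triples: (P1,D3,R3)→scored(R3,D3) ✓  (P1,D4,R2)→scored(R2,D4) ✗  (P2,D1,R3)→scored(R3,D1) ✓  (P2,D4,R5)→scored(R5,D4) ✗  (P3,D1,R5)→scored(R5,D1) ✓  (P3,D4,R2)→scored(R2,D4) ✗  (P3,D4,R4)→scored(R4,D4) ✓  (P4,D1,R2)→scored(R2,D1) ✓  (P4,D2,R2)→scored(R2,D2) ✓  (P4,D3,R1)→scored(R1,D3) ✓  (P4,D3,R5)→scored(R5,D3) ✓  (P4,D4,R4)→scored(R4,D4) ✓
Counterexamples (restrictor triples failing the scope): 3.

3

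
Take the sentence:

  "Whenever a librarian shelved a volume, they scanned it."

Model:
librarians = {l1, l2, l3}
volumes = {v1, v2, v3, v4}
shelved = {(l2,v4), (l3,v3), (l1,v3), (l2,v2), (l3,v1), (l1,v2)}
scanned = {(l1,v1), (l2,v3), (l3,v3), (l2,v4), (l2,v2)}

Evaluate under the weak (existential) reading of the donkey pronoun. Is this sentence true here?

"it" takes "a volume" as antecedent — a donkey pronoun bound across the clause boundary.
Weak reading: every librarian l with some shelved-volume has at least one shelved-volume v such that scanned(l,v).
Per librarian: l1:✗  l2:✓  l3:✓
l1 has no witness among its shelved-volumes.

False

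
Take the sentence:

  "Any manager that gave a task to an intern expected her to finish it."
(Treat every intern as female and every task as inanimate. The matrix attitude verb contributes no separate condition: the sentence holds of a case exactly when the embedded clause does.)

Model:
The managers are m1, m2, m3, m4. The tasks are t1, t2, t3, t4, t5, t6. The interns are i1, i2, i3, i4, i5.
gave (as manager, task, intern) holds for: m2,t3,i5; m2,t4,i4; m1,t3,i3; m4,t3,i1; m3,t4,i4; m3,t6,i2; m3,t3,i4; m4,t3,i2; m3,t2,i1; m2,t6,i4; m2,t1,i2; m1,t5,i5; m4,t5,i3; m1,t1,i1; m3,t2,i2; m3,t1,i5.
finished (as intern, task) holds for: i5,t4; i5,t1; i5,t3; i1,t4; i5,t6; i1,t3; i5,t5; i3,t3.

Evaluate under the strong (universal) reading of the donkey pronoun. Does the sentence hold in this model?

False

"her" takes "an intern" as antecedent and "it" takes "a task"; both are donkey pronouns co-varying with the restrictor.
Strong reading: for every (m,t,i) with gave(m,t,i), finished(i,t).
Restrictor triples: (m1,t1,i1)→finished(i1,t1) ✗  (m1,t3,i3)→finished(i3,t3) ✓  (m1,t5,i5)→finished(i5,t5) ✓  (m2,t1,i2)→finished(i2,t1) ✗  (m2,t3,i5)→finished(i5,t3) ✓  (m2,t4,i4)→finished(i4,t4) ✗  (m2,t6,i4)→finished(i4,t6) ✗  (m3,t1,i5)→finished(i5,t1) ✓  (m3,t2,i1)→finished(i1,t2) ✗  (m3,t2,i2)→finished(i2,t2) ✗  (m3,t3,i4)→finished(i4,t3) ✗  (m3,t4,i4)→finished(i4,t4) ✗  (m3,t6,i2)→finished(i2,t6) ✗  (m4,t3,i1)→finished(i1,t3) ✓  (m4,t3,i2)→finished(i2,t3) ✗  (m4,t5,i3)→finished(i3,t5) ✗
Counterexample: (m1,t1,i1) — finished(i1,t1) does not hold.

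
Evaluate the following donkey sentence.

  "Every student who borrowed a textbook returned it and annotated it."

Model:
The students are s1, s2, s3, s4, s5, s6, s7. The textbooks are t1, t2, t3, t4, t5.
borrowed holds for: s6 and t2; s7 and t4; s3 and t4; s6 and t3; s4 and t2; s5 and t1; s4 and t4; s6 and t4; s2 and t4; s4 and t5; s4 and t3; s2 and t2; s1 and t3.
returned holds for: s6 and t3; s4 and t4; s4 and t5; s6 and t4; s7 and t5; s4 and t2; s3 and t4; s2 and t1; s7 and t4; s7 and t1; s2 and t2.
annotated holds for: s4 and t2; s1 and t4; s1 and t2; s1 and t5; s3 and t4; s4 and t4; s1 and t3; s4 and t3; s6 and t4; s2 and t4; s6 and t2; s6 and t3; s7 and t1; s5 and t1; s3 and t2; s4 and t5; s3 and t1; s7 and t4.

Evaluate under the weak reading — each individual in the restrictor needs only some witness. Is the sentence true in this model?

"it" takes "a textbook" as antecedent — a donkey pronoun bound across the clause boundary.
Weak reading: every student s with some borrowed-textbook has at least one borrowed-textbook t such that returned(s,t) ∧ annotated(s,t).
Per student: s1:✗  s2:✗  s3:✓  s4:✓  s5:✗  s6:✓  s7:✓
s1 has no witness among its borrowed-textbooks.

False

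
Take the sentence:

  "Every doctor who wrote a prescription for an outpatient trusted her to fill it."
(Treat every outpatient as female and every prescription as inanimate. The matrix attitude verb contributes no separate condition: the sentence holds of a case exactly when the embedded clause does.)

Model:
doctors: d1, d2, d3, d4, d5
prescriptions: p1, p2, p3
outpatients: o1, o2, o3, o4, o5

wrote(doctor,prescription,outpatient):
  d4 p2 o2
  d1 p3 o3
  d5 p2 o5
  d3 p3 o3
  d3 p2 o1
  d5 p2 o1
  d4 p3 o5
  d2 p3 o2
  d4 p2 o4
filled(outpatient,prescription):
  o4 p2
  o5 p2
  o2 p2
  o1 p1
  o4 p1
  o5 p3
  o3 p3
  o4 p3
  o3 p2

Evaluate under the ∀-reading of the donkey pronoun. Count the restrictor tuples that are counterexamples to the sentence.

3

"her" takes "an outpatient" as antecedent and "it" takes "a prescription"; both are donkey pronouns co-varying with the restrictor.
Strong reading: for every (d,p,o) with wrote(d,p,o), filled(o,p).
Restrictor triples: (d1,p3,o3)→filled(o3,p3) ✓  (d2,p3,o2)→filled(o2,p3) ✗  (d3,p2,o1)→filled(o1,p2) ✗  (d3,p3,o3)→filled(o3,p3) ✓  (d4,p2,o2)→filled(o2,p2) ✓  (d4,p2,o4)→filled(o4,p2) ✓  (d4,p3,o5)→filled(o5,p3) ✓  (d5,p2,o1)→filled(o1,p2) ✗  (d5,p2,o5)→filled(o5,p2) ✓
Counterexamples (restrictor triples failing the scope): 3.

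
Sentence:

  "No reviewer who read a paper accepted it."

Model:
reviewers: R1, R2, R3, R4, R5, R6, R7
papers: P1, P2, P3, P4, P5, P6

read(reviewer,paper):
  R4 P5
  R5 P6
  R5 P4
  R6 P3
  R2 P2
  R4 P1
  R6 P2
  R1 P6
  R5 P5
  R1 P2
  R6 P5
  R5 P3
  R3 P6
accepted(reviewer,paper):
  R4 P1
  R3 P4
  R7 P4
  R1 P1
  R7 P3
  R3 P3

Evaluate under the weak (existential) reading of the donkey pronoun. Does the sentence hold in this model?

"it" takes "a paper" as antecedent — a donkey pronoun bound across the clause boundary.
Truth condition: for no (r,p) with read(r,p) does accepted(r,p) hold.
Restrictor pairs — does the scope hold? (R1,P2):fails  (R1,P6):fails  (R2,P2):fails  (R3,P6):fails  (R4,P1):holds  (R4,P5):fails  (R5,P3):fails  (R5,P4):fails  (R5,P5):fails  (R5,P6):fails  (R6,P2):fails  (R6,P3):fails  (R6,P5):fails
Scope holds for 1 pair(s), so the sentence is false.

False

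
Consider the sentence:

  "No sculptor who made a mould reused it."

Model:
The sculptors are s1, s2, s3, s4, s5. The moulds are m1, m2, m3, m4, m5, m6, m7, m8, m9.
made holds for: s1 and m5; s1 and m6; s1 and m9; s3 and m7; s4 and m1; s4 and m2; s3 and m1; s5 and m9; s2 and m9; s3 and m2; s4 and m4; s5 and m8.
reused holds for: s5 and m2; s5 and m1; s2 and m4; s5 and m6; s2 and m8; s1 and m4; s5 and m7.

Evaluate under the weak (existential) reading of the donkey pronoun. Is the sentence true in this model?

True

"it" takes "a mould" as antecedent — a donkey pronoun bound across the clause boundary.
Truth condition: for no (s,m) with made(s,m) does reused(s,m) hold.
Restrictor pairs — does the scope hold? (s1,m5):fails  (s1,m6):fails  (s1,m9):fails  (s2,m9):fails  (s3,m1):fails  (s3,m2):fails  (s3,m7):fails  (s4,m1):fails  (s4,m2):fails  (s4,m4):fails  (s5,m8):fails  (s5,m9):fails
Scope holds for no restrictor pair, so the sentence is true.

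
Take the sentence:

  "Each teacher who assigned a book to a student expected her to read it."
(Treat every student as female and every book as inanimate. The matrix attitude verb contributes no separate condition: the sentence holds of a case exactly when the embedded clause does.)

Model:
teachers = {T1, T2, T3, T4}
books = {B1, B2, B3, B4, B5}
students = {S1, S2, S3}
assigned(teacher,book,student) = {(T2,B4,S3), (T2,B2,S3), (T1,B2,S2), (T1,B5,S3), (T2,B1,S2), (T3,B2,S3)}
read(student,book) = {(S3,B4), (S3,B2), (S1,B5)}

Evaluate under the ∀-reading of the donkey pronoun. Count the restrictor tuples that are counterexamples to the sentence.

"her" takes "a student" as antecedent and "it" takes "a book"; both are donkey pronouns co-varying with the restrictor.
Strong reading: for every (t,b,s) with assigned(t,b,s), read(s,b).
Restrictor triples: (T1,B2,S2)→read(S2,B2) ✗  (T1,B5,S3)→read(S3,B5) ✗  (T2,B1,S2)→read(S2,B1) ✗  (T2,B2,S3)→read(S3,B2) ✓  (T2,B4,S3)→read(S3,B4) ✓  (T3,B2,S3)→read(S3,B2) ✓
Counterexamples (restrictor triples failing the scope): 3.

3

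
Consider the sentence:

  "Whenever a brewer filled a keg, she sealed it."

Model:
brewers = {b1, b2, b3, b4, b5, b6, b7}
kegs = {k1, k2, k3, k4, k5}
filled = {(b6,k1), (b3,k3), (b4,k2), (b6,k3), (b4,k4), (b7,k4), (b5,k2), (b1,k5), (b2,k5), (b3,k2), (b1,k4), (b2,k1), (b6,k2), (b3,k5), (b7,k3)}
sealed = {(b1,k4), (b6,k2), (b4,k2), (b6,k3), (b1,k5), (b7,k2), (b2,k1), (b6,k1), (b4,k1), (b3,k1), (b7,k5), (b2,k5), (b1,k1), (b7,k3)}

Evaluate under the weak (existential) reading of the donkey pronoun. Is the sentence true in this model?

False

"it" takes "a keg" as antecedent — a donkey pronoun bound across the clause boundary.
Weak reading: every brewer b with some filled-keg has at least one filled-keg k such that sealed(b,k).
Per brewer: b1:✓  b2:✓  b3:✗  b4:✓  b5:✗  b6:✓  b7:✓
b3 has no witness among its filled-kegs.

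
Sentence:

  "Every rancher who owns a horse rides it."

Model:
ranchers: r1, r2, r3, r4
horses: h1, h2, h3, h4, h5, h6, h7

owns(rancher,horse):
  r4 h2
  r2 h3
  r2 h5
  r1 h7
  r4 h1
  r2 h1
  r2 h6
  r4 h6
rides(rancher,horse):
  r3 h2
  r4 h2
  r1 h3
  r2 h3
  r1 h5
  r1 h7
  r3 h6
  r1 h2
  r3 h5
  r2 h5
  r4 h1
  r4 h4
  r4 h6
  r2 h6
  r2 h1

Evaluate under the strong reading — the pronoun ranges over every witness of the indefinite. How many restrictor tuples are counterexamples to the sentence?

0

"it" takes "a horse" as antecedent — a donkey pronoun bound across the clause boundary.
Strong reading: for every (r,h) with owns(r,h), rides(r,h).
Restrictor pairs: (r1,h7) ✓  (r2,h1) ✓  (r2,h3) ✓  (r2,h5) ✓  (r2,h6) ✓  (r4,h1) ✓  (r4,h2) ✓  (r4,h6) ✓
Counterexamples (restrictor pairs failing the scope): 0.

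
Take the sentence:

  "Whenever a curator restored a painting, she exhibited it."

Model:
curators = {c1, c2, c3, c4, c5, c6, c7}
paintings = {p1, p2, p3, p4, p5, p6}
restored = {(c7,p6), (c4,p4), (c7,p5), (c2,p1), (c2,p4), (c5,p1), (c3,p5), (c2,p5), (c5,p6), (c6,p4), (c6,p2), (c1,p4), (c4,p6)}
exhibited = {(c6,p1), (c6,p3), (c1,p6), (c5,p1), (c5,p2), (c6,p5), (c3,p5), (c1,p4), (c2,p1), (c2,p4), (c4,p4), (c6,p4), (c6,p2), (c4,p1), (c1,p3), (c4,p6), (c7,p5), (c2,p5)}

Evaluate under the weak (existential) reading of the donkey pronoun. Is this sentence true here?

"it" takes "a painting" as antecedent — a donkey pronoun bound across the clause boundary.
Weak reading: every curator c with some restored-painting has at least one restored-painting p such that exhibited(c,p).
Per curator: c1:✓  c2:✓  c3:✓  c4:✓  c5:✓  c6:✓  c7:✓
Every curator in the restrictor has a witness.

True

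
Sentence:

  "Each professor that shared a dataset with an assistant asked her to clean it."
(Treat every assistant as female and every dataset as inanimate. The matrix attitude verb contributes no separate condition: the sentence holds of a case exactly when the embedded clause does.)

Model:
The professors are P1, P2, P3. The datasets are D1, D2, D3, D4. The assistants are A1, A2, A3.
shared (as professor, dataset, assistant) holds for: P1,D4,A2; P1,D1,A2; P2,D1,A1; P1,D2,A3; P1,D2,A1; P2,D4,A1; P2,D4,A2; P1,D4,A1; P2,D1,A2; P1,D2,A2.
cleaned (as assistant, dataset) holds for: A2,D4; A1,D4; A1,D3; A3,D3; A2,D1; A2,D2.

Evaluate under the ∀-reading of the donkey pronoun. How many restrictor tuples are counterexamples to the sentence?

"her" takes "an assistant" as antecedent and "it" takes "a dataset"; both are donkey pronouns co-varying with the restrictor.
Strong reading: for every (p,d,a) with shared(p,d,a), cleaned(a,d).
Restrictor triples: (P1,D1,A2)→cleaned(A2,D1) ✓  (P1,D2,A1)→cleaned(A1,D2) ✗  (P1,D2,A2)→cleaned(A2,D2) ✓  (P1,D2,A3)→cleaned(A3,D2) ✗  (P1,D4,A1)→cleaned(A1,D4) ✓  (P1,D4,A2)→cleaned(A2,D4) ✓  (P2,D1,A1)→cleaned(A1,D1) ✗  (P2,D1,A2)→cleaned(A2,D1) ✓  (P2,D4,A1)→cleaned(A1,D4) ✓  (P2,D4,A2)→cleaned(A2,D4) ✓
Counterexamples (restrictor triples failing the scope): 3.

3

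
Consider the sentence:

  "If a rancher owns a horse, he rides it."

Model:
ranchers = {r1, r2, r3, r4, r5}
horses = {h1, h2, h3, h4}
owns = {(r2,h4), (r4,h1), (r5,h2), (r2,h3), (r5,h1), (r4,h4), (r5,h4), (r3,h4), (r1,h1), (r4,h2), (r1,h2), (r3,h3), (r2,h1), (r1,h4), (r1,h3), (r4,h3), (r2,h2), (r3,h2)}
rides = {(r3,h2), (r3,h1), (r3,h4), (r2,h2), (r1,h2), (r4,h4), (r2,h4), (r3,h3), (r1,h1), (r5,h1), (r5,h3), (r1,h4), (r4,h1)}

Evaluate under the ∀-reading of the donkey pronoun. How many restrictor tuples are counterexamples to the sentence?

7

"it" takes "a horse" as antecedent — a donkey pronoun bound across the clause boundary.
Strong reading: for every (r,h) with owns(r,h), rides(r,h).
Restrictor pairs: (r1,h1) ✓  (r1,h2) ✓  (r1,h3) ✗  (r1,h4) ✓  (r2,h1) ✗  (r2,h2) ✓  (r2,h3) ✗  (r2,h4) ✓  (r3,h2) ✓  (r3,h3) ✓  (r3,h4) ✓  (r4,h1) ✓  (r4,h2) ✗  (r4,h3) ✗  (r4,h4) ✓  (r5,h1) ✓  (r5,h2) ✗  (r5,h4) ✗
Counterexamples (restrictor pairs failing the scope): 7.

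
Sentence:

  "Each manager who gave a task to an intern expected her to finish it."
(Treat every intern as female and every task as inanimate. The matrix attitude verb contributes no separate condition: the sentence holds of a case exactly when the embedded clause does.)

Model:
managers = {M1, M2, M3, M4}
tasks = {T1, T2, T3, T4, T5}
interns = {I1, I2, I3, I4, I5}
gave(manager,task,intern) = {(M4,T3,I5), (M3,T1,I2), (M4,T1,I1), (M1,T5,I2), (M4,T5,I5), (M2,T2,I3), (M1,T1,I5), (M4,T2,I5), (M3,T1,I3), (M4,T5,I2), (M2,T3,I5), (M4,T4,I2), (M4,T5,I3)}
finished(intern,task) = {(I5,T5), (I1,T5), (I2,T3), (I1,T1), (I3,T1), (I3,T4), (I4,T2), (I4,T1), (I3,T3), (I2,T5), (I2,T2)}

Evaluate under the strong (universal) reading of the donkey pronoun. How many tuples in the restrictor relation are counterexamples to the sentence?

8

"her" takes "an intern" as antecedent and "it" takes "a task"; both are donkey pronouns co-varying with the restrictor.
Strong reading: for every (m,t,i) with gave(m,t,i), finished(i,t).
Restrictor triples: (M1,T1,I5)→finished(I5,T1) ✗  (M1,T5,I2)→finished(I2,T5) ✓  (M2,T2,I3)→finished(I3,T2) ✗  (M2,T3,I5)→finished(I5,T3) ✗  (M3,T1,I2)→finished(I2,T1) ✗  (M3,T1,I3)→finished(I3,T1) ✓  (M4,T1,I1)→finished(I1,T1) ✓  (M4,T2,I5)→finished(I5,T2) ✗  (M4,T3,I5)→finished(I5,T3) ✗  (M4,T4,I2)→finished(I2,T4) ✗  (M4,T5,I2)→finished(I2,T5) ✓  (M4,T5,I3)→finished(I3,T5) ✗  (M4,T5,I5)→finished(I5,T5) ✓
Counterexamples (restrictor triples failing the scope): 8.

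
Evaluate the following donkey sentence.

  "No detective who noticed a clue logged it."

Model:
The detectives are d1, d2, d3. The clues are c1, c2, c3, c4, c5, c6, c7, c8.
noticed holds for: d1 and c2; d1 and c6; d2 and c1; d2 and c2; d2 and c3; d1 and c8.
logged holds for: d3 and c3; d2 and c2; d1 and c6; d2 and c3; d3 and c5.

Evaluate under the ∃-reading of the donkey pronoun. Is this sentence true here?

"it" takes "a clue" as antecedent — a donkey pronoun bound across the clause boundary.
Truth condition: for no (d,c) with noticed(d,c) does logged(d,c) hold.
Restrictor pairs — does the scope hold? (d1,c2):fails  (d1,c6):holds  (d1,c8):fails  (d2,c1):fails  (d2,c2):holds  (d2,c3):holds
Scope holds for 3 pair(s), so the sentence is false.

False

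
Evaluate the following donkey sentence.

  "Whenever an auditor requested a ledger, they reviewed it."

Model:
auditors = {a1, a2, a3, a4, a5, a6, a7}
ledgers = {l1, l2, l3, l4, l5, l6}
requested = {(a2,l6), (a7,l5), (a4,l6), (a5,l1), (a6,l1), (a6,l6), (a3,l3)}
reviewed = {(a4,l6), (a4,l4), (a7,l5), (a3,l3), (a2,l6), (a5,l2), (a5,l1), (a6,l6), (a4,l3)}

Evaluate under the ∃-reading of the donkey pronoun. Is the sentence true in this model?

"it" takes "a ledger" as antecedent — a donkey pronoun bound across the clause boundary.
Weak reading: every auditor a with some requested-ledger has at least one requested-ledger l such that reviewed(a,l).
Per auditor: a2:✓  a3:✓  a4:✓  a5:✓  a6:✓  a7:✓
Every auditor in the restrictor has a witness.

True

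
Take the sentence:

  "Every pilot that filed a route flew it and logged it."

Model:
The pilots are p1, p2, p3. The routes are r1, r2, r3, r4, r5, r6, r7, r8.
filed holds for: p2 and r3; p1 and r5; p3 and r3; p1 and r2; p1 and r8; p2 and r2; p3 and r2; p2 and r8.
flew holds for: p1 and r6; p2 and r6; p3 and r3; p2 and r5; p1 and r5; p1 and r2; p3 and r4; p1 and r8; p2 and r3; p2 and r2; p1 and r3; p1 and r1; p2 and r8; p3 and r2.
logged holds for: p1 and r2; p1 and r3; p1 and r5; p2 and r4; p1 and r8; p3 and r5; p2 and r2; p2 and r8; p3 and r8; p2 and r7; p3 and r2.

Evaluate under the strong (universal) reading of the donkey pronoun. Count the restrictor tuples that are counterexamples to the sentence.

2

"it" takes "a route" as antecedent — a donkey pronoun bound across the clause boundary.
Strong reading: for every (p,r) with filed(p,r), flew(p,r) ∧ logged(p,r).
Restrictor pairs: (p1,r2) ✓  (p1,r5) ✓  (p1,r8) ✓  (p2,r2) ✓  (p2,r3) ✗  (p2,r8) ✓  (p3,r2) ✓  (p3,r3) ✗
Counterexamples (restrictor pairs failing the scope): 2.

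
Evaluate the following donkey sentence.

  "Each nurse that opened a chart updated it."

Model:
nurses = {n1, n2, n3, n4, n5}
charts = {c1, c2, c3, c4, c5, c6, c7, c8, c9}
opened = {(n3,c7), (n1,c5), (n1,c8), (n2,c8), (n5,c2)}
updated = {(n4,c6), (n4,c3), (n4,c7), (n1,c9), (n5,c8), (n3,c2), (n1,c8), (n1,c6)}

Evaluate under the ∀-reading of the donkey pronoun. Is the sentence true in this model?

False

"it" takes "a chart" as antecedent — a donkey pronoun bound across the clause boundary.
Strong reading: for every (n,c) with opened(n,c), updated(n,c).
Restrictor pairs: (n1,c5) ✗  (n1,c8) ✓  (n2,c8) ✗  (n3,c7) ✗  (n5,c2) ✗
Counterexample: (n1,c5) is in opened but fails the scope.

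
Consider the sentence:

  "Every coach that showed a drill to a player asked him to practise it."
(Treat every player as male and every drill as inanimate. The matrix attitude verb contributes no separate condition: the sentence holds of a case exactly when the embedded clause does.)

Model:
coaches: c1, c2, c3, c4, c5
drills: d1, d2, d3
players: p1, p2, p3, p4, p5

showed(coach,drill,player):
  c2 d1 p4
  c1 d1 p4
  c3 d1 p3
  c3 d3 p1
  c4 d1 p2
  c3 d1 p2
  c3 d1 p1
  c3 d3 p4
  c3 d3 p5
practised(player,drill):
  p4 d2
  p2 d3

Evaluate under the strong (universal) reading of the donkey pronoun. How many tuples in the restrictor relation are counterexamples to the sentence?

9

"him" takes "a player" as antecedent and "it" takes "a drill"; both are donkey pronouns co-varying with the restrictor.
Strong reading: for every (c,d,p) with showed(c,d,p), practised(p,d).
Restrictor triples: (c1,d1,p4)→practised(p4,d1) ✗  (c2,d1,p4)→practised(p4,d1) ✗  (c3,d1,p1)→practised(p1,d1) ✗  (c3,d1,p2)→practised(p2,d1) ✗  (c3,d1,p3)→practised(p3,d1) ✗  (c3,d3,p1)→practised(p1,d3) ✗  (c3,d3,p4)→practised(p4,d3) ✗  (c3,d3,p5)→practised(p5,d3) ✗  (c4,d1,p2)→practised(p2,d1) ✗
Counterexamples (restrictor triples failing the scope): 9.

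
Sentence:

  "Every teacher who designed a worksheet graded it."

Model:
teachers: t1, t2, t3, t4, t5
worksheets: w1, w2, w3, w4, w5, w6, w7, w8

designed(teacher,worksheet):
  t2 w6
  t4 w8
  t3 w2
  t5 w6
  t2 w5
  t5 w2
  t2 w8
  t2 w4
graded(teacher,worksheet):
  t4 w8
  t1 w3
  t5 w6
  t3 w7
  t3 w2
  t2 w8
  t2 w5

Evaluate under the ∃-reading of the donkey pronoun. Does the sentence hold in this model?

"it" takes "a worksheet" as antecedent — a donkey pronoun bound across the clause boundary.
Weak reading: every teacher t with some designed-worksheet has at least one designed-worksheet w such that graded(t,w).
Per teacher: t2:✓  t3:✓  t4:✓  t5:✓
Every teacher in the restrictor has a witness.

True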